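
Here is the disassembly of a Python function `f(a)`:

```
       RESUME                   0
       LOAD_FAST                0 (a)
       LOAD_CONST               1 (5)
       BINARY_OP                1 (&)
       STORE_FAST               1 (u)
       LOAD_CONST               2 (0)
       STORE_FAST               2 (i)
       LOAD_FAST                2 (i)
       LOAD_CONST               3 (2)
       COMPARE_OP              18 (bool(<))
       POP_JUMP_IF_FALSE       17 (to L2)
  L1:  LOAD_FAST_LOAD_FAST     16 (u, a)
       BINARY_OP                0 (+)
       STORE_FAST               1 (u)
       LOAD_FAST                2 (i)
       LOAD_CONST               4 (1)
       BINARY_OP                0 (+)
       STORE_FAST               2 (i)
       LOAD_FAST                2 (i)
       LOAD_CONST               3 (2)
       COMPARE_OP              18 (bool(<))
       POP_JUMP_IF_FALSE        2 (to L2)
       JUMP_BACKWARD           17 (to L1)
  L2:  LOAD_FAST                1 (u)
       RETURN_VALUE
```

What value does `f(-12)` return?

LOAD_FAST a → push -12. Stack: [-12]
LOAD_CONST → push 5. Stack: [-12, 5]
BINARY_OP & → -12 & 5 = 4. Stack: [4]
STORE_FAST u → u=4. Stack: []
LOAD_CONST → push 0. Stack: [0]
STORE_FAST i → i=0. Stack: []
LOAD_FAST i → push 0. Stack: [0]
LOAD_CONST → push 2. Stack: [0, 2]
COMPARE_OP bool(<) → 0 vs 2 = True. Stack: [True]
POP_JUMP_IF_FALSE → pop True; no jump. Stack: []
LOAD_FAST_LOAD_FAST u,a → push 4,-12. Stack: [4, -12]
BINARY_OP + → 4 + -12 = -8. Stack: [-8]
STORE_FAST u → u=-8. Stack: []
LOAD_FAST i → push 0. Stack: [0]
LOAD_CONST → push 1. Stack: [0, 1]
BINARY_OP + → 0 + 1 = 1. Stack: [1]
STORE_FAST i → i=1. Stack: []
LOAD_FAST i → push 1. Stack: [1]
LOAD_CONST → push 2. Stack: [1, 2]
COMPARE_OP bool(<) → 1 vs 2 = True. Stack: [True]
POP_JUMP_IF_FALSE → pop True; no jump. Stack: []
LOAD_FAST_LOAD_FAST u,a → push -8,-12. Stack: [-8, -12]
BINARY_OP + → -8 + -12 = -20. Stack: [-20]
STORE_FAST u → u=-20. Stack: []
LOAD_FAST i → push 1. Stack: [1]
LOAD_CONST → push 1. Stack: [1, 1]
BINARY_OP + → 1 + 1 = 2. Stack: [2]
STORE_FAST i → i=2. Stack: []
LOAD_FAST i → push 2. Stack: [2]
LOAD_CONST → push 2. Stack: [2, 2]
COMPARE_OP bool(<) → 2 vs 2 = False. Stack: [False]
POP_JUMP_IF_FALSE → pop False; jump. Stack: []
LOAD_FAST u → push -20. Stack: [-20]
RETURN_VALUE → return -20.

-20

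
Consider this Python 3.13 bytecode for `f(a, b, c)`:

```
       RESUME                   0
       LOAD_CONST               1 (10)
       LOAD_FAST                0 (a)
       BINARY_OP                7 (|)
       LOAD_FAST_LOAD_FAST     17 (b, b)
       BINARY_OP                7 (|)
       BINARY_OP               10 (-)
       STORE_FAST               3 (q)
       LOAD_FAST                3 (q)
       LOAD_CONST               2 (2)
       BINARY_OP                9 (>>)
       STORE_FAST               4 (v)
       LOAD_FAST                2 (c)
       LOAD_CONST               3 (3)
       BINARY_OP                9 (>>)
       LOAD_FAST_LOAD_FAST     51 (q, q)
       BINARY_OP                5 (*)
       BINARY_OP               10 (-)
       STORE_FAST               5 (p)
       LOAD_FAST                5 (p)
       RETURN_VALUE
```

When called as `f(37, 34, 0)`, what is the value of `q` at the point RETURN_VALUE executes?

13

LOAD_CONST → push 10. Stack: [10]
LOAD_FAST a → push 37. Stack: [10, 37]
BINARY_OP | → 10 | 37 = 47. Stack: [47]
LOAD_FAST_LOAD_FAST b,b → push 34,34. Stack: [47, 34, 34]
BINARY_OP | → 34 | 34 = 34. Stack: [47, 34]
BINARY_OP - → 47 - 34 = 13. Stack: [13]
STORE_FAST q → q=13. Stack: []
LOAD_FAST q → push 13. Stack: [13]
LOAD_CONST → push 2. Stack: [13, 2]
BINARY_OP >> → 13 >> 2 = 3. Stack: [3]
STORE_FAST v → v=3. Stack: []
LOAD_FAST c → push 0. Stack: [0]
LOAD_CONST → push 3. Stack: [0, 3]
BINARY_OP >> → 0 >> 3 = 0. Stack: [0]
LOAD_FAST_LOAD_FAST q,q → push 13,13. Stack: [0, 13, 13]
BINARY_OP * → 13 * 13 = 169. Stack: [0, 169]
BINARY_OP - → 0 - 169 = -169. Stack: [-169]
STORE_FAST p → p=-169. Stack: []
LOAD_FAST p → push -169. Stack: [-169]
RETURN_VALUE → return -169.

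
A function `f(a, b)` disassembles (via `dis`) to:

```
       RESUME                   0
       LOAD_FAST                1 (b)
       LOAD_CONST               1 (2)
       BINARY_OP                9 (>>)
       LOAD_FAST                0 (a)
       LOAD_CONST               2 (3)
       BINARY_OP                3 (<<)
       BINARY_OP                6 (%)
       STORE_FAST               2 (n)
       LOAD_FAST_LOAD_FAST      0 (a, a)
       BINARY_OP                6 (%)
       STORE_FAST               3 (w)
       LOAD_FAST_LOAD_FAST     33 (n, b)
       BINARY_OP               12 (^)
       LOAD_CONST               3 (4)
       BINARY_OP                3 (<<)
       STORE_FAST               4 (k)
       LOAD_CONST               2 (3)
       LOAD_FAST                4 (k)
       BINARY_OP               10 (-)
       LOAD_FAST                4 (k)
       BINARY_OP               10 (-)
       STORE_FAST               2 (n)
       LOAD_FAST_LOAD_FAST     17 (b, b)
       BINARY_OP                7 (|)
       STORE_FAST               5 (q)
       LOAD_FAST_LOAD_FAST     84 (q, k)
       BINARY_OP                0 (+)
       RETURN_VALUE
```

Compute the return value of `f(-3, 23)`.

LOAD_FAST b → push 23. Stack: [23]
LOAD_CONST → push 2. Stack: [23, 2]
BINARY_OP >> → 23 >> 2 = 5. Stack: [5]
LOAD_FAST a → push -3. Stack: [5, -3]
LOAD_CONST → push 3. Stack: [5, -3, 3]
BINARY_OP << → -3 << 3 = -24. Stack: [5, -24]
BINARY_OP % → 5 % -24 = -19. Stack: [-19]
STORE_FAST n → n=-19. Stack: []
LOAD_FAST_LOAD_FAST a,a → push -3,-3. Stack: [-3, -3]
BINARY_OP % → -3 % -3 = 0. Stack: [0]
STORE_FAST w → w=0. Stack: []
LOAD_FAST_LOAD_FAST n,b → push -19,23. Stack: [-19, 23]
BINARY_OP ^ → -19 ^ 23 = -6. Stack: [-6]
LOAD_CONST → push 4. Stack: [-6, 4]
BINARY_OP << → -6 << 4 = -96. Stack: [-96]
STORE_FAST k → k=-96. Stack: []
LOAD_CONST → push 3. Stack: [3]
LOAD_FAST k → push -96. Stack: [3, -96]
BINARY_OP - → 3 - -96 = 99. Stack: [99]
LOAD_FAST k → push -96. Stack: [99, -96]
BINARY_OP - → 99 - -96 = 195. Stack: [195]
STORE_FAST n → n=195. Stack: []
LOAD_FAST_LOAD_FAST b,b → push 23,23. Stack: [23, 23]
BINARY_OP | → 23 | 23 = 23. Stack: [23]
STORE_FAST q → q=23. Stack: []
LOAD_FAST_LOAD_FAST q,k → push 23,-96. Stack: [23, -96]
BINARY_OP + → 23 + -96 = -73. Stack: [-73]
RETURN_VALUE → return -73.

-73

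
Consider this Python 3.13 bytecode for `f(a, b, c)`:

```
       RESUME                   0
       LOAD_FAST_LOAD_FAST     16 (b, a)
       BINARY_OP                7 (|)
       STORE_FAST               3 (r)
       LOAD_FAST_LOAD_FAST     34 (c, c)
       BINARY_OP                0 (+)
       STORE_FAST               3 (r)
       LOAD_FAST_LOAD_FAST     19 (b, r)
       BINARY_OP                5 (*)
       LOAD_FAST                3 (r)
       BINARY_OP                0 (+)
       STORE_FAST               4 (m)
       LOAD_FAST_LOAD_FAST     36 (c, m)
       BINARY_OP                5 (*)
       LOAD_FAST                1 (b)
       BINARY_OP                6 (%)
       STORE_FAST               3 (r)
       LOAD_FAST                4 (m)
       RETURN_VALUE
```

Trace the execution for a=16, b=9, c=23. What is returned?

460

LOAD_FAST_LOAD_FAST b,a → push 9,16. Stack: [9, 16]
BINARY_OP | → 9 | 16 = 25. Stack: [25]
STORE_FAST r → r=25. Stack: []
LOAD_FAST_LOAD_FAST c,c → push 23,23. Stack: [23, 23]
BINARY_OP + → 23 + 23 = 46. Stack: [46]
STORE_FAST r → r=46. Stack: []
LOAD_FAST_LOAD_FAST b,r → push 9,46. Stack: [9, 46]
BINARY_OP * → 9 * 46 = 414. Stack: [414]
LOAD_FAST r → push 46. Stack: [414, 46]
BINARY_OP + → 414 + 46 = 460. Stack: [460]
STORE_FAST m → m=460. Stack: []
LOAD_FAST_LOAD_FAST c,m → push 23,460. Stack: [23, 460]
BINARY_OP * → 23 * 460 = 10580. Stack: [10580]
LOAD_FAST b → push 9. Stack: [10580, 9]
BINARY_OP % → 10580 % 9 = 5. Stack: [5]
STORE_FAST r → r=5. Stack: []
LOAD_FAST m → push 460. Stack: [460]
RETURN_VALUE → return 460.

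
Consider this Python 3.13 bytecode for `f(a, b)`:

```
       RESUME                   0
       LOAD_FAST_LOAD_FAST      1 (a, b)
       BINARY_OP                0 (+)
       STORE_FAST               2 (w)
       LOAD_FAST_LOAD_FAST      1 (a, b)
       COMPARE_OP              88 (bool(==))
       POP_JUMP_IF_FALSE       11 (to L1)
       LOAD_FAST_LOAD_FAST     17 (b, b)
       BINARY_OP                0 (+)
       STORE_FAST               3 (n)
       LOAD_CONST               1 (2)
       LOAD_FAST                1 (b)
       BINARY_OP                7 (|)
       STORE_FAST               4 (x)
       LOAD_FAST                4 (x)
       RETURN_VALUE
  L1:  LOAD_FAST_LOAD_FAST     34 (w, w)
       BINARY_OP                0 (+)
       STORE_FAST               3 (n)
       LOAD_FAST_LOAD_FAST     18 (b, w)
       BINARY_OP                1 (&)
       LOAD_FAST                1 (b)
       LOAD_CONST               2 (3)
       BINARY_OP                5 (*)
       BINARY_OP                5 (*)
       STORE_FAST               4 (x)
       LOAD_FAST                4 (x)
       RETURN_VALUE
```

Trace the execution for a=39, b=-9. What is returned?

LOAD_FAST_LOAD_FAST a,b → push 39,-9. Stack: [39, -9]
BINARY_OP + → 39 + -9 = 30. Stack: [30]
STORE_FAST w → w=30. Stack: []
LOAD_FAST_LOAD_FAST a,b → push 39,-9. Stack: [39, -9]
COMPARE_OP bool(==) → 39 vs -9 = False. Stack: [False]
POP_JUMP_IF_FALSE → pop False; jump. Stack: []
LOAD_FAST_LOAD_FAST w,w → push 30,30. Stack: [30, 30]
BINARY_OP + → 30 + 30 = 60. Stack: [60]
STORE_FAST n → n=60. Stack: []
LOAD_FAST_LOAD_FAST b,w → push -9,30. Stack: [-9, 30]
BINARY_OP & → -9 & 30 = 22. Stack: [22]
LOAD_FAST b → push -9. Stack: [22, -9]
LOAD_CONST → push 3. Stack: [22, -9, 3]
BINARY_OP * → -9 * 3 = -27. Stack: [22, -27]
BINARY_OP * → 22 * -27 = -594. Stack: [-594]
STORE_FAST x → x=-594. Stack: []
LOAD_FAST x → push -594. Stack: [-594]
RETURN_VALUE → return -594.

-594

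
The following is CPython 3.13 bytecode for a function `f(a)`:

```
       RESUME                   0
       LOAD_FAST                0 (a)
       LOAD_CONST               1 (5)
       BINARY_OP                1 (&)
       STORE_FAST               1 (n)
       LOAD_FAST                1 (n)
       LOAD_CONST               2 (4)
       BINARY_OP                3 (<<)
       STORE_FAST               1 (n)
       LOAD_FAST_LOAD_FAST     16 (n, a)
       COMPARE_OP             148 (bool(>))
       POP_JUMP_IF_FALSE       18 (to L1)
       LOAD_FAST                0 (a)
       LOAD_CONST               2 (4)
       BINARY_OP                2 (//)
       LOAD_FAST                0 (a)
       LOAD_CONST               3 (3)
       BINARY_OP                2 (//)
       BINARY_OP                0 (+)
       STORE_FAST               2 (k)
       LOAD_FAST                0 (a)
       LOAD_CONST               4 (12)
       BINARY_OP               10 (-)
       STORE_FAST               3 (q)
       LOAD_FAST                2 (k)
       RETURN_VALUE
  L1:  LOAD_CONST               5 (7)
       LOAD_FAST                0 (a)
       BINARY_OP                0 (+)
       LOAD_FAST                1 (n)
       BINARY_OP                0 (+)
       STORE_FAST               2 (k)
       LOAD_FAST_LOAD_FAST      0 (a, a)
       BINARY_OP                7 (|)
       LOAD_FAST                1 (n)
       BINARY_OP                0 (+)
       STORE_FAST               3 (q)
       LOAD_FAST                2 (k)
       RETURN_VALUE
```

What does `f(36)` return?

21

LOAD_FAST a → push 36. Stack: [36]
LOAD_CONST → push 5. Stack: [36, 5]
BINARY_OP & → 36 & 5 = 4. Stack: [4]
STORE_FAST n → n=4. Stack: []
LOAD_FAST n → push 4. Stack: [4]
LOAD_CONST → push 4. Stack: [4, 4]
BINARY_OP << → 4 << 4 = 64. Stack: [64]
STORE_FAST n → n=64. Stack: []
LOAD_FAST_LOAD_FAST n,a → push 64,36. Stack: [64, 36]
COMPARE_OP bool(>) → 64 vs 36 = True. Stack: [True]
POP_JUMP_IF_FALSE → pop True; no jump. Stack: []
LOAD_FAST a → push 36. Stack: [36]
LOAD_CONST → push 4. Stack: [36, 4]
BINARY_OP // → 36 // 4 = 9. Stack: [9]
LOAD_FAST a → push 36. Stack: [9, 36]
LOAD_CONST → push 3. Stack: [9, 36, 3]
BINARY_OP // → 36 // 3 = 12. Stack: [9, 12]
BINARY_OP + → 9 + 12 = 21. Stack: [21]
STORE_FAST k → k=21. Stack: []
LOAD_FAST a → push 36. Stack: [36]
LOAD_CONST → push 12. Stack: [36, 12]
BINARY_OP - → 36 - 12 = 24. Stack: [24]
STORE_FAST q → q=24. Stack: []
LOAD_FAST k → push 21. Stack: [21]
RETURN_VALUE → return 21.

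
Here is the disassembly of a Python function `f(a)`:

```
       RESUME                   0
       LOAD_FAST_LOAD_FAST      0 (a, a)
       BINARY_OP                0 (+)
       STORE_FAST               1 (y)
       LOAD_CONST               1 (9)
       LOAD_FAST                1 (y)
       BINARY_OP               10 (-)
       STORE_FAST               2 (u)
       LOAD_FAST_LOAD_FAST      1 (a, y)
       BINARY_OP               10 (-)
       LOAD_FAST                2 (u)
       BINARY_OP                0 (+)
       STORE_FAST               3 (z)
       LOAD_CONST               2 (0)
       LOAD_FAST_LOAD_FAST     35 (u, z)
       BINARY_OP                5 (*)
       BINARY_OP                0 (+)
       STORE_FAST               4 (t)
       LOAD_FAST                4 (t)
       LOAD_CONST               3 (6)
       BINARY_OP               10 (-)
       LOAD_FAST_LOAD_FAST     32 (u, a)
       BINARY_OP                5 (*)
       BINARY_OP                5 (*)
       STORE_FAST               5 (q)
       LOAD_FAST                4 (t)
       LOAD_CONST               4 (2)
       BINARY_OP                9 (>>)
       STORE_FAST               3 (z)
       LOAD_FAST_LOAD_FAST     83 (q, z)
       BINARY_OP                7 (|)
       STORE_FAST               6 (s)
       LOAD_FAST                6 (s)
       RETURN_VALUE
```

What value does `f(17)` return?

-443442

LOAD_FAST_LOAD_FAST a,a → push 17,17. Stack: [17, 17]
BINARY_OP + → 17 + 17 = 34. Stack: [34]
STORE_FAST y → y=34. Stack: []
LOAD_CONST → push 9. Stack: [9]
LOAD_FAST y → push 34. Stack: [9, 34]
BINARY_OP - → 9 - 34 = -25. Stack: [-25]
STORE_FAST u → u=-25. Stack: []
LOAD_FAST_LOAD_FAST a,y → push 17,34. Stack: [17, 34]
BINARY_OP - → 17 - 34 = -17. Stack: [-17]
LOAD_FAST u → push -25. Stack: [-17, -25]
BINARY_OP + → -17 + -25 = -42. Stack: [-42]
STORE_FAST z → z=-42. Stack: []
LOAD_CONST → push 0. Stack: [0]
LOAD_FAST_LOAD_FAST u,z → push -25,-42. Stack: [0, -25, -42]
BINARY_OP * → -25 * -42 = 1050. Stack: [0, 1050]
BINARY_OP + → 0 + 1050 = 1050. Stack: [1050]
STORE_FAST t → t=1050. Stack: []
LOAD_FAST t → push 1050. Stack: [1050]
LOAD_CONST → push 6. Stack: [1050, 6]
BINARY_OP - → 1050 - 6 = 1044. Stack: [1044]
LOAD_FAST_LOAD_FAST u,a → push -25,17. Stack: [1044, -25, 17]
BINARY_OP * → -25 * 17 = -425. Stack: [1044, -425]
BINARY_OP * → 1044 * -425 = -443700. Stack: [-443700]
STORE_FAST q → q=-443700. Stack: []
LOAD_FAST t → push 1050. Stack: [1050]
LOAD_CONST → push 2. Stack: [1050, 2]
BINARY_OP >> → 1050 >> 2 = 262. Stack: [262]
STORE_FAST z → z=262. Stack: []
LOAD_FAST_LOAD_FAST q,z → push -443700,262. Stack: [-443700, 262]
BINARY_OP | → -443700 | 262 = -443442. Stack: [-443442]
STORE_FAST s → s=-443442. Stack: []
LOAD_FAST s → push -443442. Stack: [-443442]
RETURN_VALUE → return -443442.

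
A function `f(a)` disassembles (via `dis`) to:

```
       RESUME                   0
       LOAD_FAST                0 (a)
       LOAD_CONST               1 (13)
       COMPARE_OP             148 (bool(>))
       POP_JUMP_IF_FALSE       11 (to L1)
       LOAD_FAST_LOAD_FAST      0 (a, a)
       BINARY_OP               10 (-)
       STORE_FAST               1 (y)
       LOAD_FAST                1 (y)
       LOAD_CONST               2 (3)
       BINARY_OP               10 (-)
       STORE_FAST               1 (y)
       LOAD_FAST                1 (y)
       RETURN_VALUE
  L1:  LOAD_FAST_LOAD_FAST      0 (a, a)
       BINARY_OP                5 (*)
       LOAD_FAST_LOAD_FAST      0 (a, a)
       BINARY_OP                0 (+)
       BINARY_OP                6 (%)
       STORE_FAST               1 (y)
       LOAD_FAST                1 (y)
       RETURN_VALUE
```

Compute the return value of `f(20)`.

-3

LOAD_FAST a → push 20. Stack: [20]
LOAD_CONST → push 13. Stack: [20, 13]
COMPARE_OP bool(>) → 20 vs 13 = True. Stack: [True]
POP_JUMP_IF_FALSE → pop True; no jump. Stack: []
LOAD_FAST_LOAD_FAST a,a → push 20,20. Stack: [20, 20]
BINARY_OP - → 20 - 20 = 0. Stack: [0]
STORE_FAST y → y=0. Stack: []
LOAD_FAST y → push 0. Stack: [0]
LOAD_CONST → push 3. Stack: [0, 3]
BINARY_OP - → 0 - 3 = -3. Stack: [-3]
STORE_FAST y → y=-3. Stack: []
LOAD_FAST y → push -3. Stack: [-3]
RETURN_VALUE → return -3.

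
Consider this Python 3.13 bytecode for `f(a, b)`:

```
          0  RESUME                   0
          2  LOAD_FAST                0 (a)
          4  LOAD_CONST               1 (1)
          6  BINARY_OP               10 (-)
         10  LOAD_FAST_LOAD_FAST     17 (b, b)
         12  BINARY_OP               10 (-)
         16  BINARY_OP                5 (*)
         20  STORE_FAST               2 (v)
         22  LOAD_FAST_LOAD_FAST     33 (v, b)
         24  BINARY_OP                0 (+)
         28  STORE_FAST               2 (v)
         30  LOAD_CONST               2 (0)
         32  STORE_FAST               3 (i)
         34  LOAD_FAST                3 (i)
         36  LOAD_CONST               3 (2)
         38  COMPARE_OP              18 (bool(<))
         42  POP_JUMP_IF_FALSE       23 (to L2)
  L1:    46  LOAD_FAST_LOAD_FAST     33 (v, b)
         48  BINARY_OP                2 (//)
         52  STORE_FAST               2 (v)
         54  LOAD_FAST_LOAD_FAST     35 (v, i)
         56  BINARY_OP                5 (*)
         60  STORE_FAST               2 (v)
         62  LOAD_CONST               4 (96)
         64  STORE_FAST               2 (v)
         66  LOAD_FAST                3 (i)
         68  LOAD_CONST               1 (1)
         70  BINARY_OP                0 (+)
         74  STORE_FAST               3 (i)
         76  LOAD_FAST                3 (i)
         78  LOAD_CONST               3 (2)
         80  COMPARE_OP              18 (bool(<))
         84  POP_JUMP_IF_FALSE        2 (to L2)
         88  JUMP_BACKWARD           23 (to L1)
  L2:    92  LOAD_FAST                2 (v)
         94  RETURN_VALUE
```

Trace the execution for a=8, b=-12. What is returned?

96

LOAD_FAST a → push 8. Stack: [8]
LOAD_CONST → push 1. Stack: [8, 1]
BINARY_OP - → 8 - 1 = 7. Stack: [7]
LOAD_FAST_LOAD_FAST b,b → push -12,-12. Stack: [7, -12, -12]
BINARY_OP - → -12 - -12 = 0. Stack: [7, 0]
BINARY_OP * → 7 * 0 = 0. Stack: [0]
STORE_FAST v → v=0. Stack: []
LOAD_FAST_LOAD_FAST v,b → push 0,-12. Stack: [0, -12]
BINARY_OP + → 0 + -12 = -12. Stack: [-12]
STORE_FAST v → v=-12. Stack: []
LOAD_CONST → push 0. Stack: [0]
STORE_FAST i → i=0. Stack: []
LOAD_FAST i → push 0. Stack: [0]
LOAD_CONST → push 2. Stack: [0, 2]
COMPARE_OP bool(<) → 0 vs 2 = True. Stack: [True]
POP_JUMP_IF_FALSE → pop True; no jump. Stack: []
LOAD_FAST_LOAD_FAST v,b → push -12,-12. Stack: [-12, -12]
BINARY_OP // → -12 // -12 = 1. Stack: [1]
STORE_FAST v → v=1. Stack: []
LOAD_FAST_LOAD_FAST v,i → push 1,0. Stack: [1, 0]
BINARY_OP * → 1 * 0 = 0. Stack: [0]
STORE_FAST v → v=0. Stack: []
LOAD_CONST → push 96. Stack: [96]
STORE_FAST v → v=96. Stack: []
LOAD_FAST i → push 0. Stack: [0]
LOAD_CONST → push 1. Stack: [0, 1]
BINARY_OP + → 0 + 1 = 1. Stack: [1]
STORE_FAST i → i=1. Stack: []
LOAD_FAST i → push 1. Stack: [1]
LOAD_CONST → push 2. Stack: [1, 2]
COMPARE_OP bool(<) → 1 vs 2 = True. Stack: [True]
POP_JUMP_IF_FALSE → pop True; no jump. Stack: []
LOAD_FAST_LOAD_FAST v,b → push 96,-12. Stack: [96, -12]
BINARY_OP // → 96 // -12 = -8. Stack: [-8]
STORE_FAST v → v=-8. Stack: []
LOAD_FAST_LOAD_FAST v,i → push -8,1. Stack: [-8, 1]
BINARY_OP * → -8 * 1 = -8. Stack: [-8]
STORE_FAST v → v=-8. Stack: []
LOAD_CONST → push 96. Stack: [96]
STORE_FAST v → v=96. Stack: []
LOAD_FAST i → push 1. Stack: [1]
LOAD_CONST → push 1. Stack: [1, 1]
BINARY_OP + → 1 + 1 = 2. Stack: [2]
STORE_FAST i → i=2. Stack: []
LOAD_FAST i → push 2. Stack: [2]
LOAD_CONST → push 2. Stack: [2, 2]
COMPARE_OP bool(<) → 2 vs 2 = False. Stack: [False]
POP_JUMP_IF_FALSE → pop False; jump. Stack: []
LOAD_FAST v → push 96. Stack: [96]
RETURN_VALUE → return 96.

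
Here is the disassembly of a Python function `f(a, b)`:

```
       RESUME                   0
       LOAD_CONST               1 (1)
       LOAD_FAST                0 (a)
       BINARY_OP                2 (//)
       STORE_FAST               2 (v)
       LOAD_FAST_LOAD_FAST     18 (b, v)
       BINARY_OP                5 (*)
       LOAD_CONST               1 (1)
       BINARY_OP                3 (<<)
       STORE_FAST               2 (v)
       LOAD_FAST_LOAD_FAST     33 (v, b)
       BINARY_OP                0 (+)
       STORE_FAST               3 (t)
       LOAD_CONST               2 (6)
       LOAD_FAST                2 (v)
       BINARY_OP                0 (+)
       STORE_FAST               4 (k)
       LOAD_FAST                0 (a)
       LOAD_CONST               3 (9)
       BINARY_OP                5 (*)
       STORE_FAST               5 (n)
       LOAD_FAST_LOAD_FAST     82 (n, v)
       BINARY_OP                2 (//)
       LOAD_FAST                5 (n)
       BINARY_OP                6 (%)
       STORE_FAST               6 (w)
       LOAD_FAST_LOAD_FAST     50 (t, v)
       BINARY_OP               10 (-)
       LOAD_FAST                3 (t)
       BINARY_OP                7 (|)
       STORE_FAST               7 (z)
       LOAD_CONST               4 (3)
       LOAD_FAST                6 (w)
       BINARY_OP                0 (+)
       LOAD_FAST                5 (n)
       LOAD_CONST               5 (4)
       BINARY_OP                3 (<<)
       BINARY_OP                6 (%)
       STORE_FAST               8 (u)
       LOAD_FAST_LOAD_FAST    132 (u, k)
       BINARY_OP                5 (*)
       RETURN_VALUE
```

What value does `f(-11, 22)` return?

3572

LOAD_CONST → push 1. Stack: [1]
LOAD_FAST a → push -11. Stack: [1, -11]
BINARY_OP // → 1 // -11 = -1. Stack: [-1]
STORE_FAST v → v=-1. Stack: []
LOAD_FAST_LOAD_FAST b,v → push 22,-1. Stack: [22, -1]
BINARY_OP * → 22 * -1 = -22. Stack: [-22]
LOAD_CONST → push 1. Stack: [-22, 1]
BINARY_OP << → -22 << 1 = -44. Stack: [-44]
STORE_FAST v → v=-44. Stack: []
LOAD_FAST_LOAD_FAST v,b → push -44,22. Stack: [-44, 22]
BINARY_OP + → -44 + 22 = -22. Stack: [-22]
STORE_FAST t → t=-22. Stack: []
LOAD_CONST → push 6. Stack: [6]
LOAD_FAST v → push -44. Stack: [6, -44]
BINARY_OP + → 6 + -44 = -38. Stack: [-38]
STORE_FAST k → k=-38. Stack: []
LOAD_FAST a → push -11. Stack: [-11]
LOAD_CONST → push 9. Stack: [-11, 9]
BINARY_OP * → -11 * 9 = -99. Stack: [-99]
STORE_FAST n → n=-99. Stack: []
LOAD_FAST_LOAD_FAST n,v → push -99,-44. Stack: [-99, -44]
BINARY_OP // → -99 // -44 = 2. Stack: [2]
LOAD_FAST n → push -99. Stack: [2, -99]
BINARY_OP % → 2 % -99 = -97. Stack: [-97]
STORE_FAST w → w=-97. Stack: []
LOAD_FAST_LOAD_FAST t,v → push -22,-44. Stack: [-22, -44]
BINARY_OP - → -22 - -44 = 22. Stack: [22]
LOAD_FAST t → push -22. Stack: [22, -22]
BINARY_OP | → 22 | -22 = -2. Stack: [-2]
STORE_FAST z → z=-2. Stack: []
LOAD_CONST → push 3. Stack: [3]
LOAD_FAST w → push -97. Stack: [3, -97]
BINARY_OP + → 3 + -97 = -94. Stack: [-94]
LOAD_FAST n → push -99. Stack: [-94, -99]
LOAD_CONST → push 4. Stack: [-94, -99, 4]
BINARY_OP << → -99 << 4 = -1584. Stack: [-94, -1584]
BINARY_OP % → -94 % -1584 = -94. Stack: [-94]
STORE_FAST u → u=-94. Stack: []
LOAD_FAST_LOAD_FAST u,k → push -94,-38. Stack: [-94, -38]
BINARY_OP * → -94 * -38 = 3572. Stack: [3572]
RETURN_VALUE → return 3572.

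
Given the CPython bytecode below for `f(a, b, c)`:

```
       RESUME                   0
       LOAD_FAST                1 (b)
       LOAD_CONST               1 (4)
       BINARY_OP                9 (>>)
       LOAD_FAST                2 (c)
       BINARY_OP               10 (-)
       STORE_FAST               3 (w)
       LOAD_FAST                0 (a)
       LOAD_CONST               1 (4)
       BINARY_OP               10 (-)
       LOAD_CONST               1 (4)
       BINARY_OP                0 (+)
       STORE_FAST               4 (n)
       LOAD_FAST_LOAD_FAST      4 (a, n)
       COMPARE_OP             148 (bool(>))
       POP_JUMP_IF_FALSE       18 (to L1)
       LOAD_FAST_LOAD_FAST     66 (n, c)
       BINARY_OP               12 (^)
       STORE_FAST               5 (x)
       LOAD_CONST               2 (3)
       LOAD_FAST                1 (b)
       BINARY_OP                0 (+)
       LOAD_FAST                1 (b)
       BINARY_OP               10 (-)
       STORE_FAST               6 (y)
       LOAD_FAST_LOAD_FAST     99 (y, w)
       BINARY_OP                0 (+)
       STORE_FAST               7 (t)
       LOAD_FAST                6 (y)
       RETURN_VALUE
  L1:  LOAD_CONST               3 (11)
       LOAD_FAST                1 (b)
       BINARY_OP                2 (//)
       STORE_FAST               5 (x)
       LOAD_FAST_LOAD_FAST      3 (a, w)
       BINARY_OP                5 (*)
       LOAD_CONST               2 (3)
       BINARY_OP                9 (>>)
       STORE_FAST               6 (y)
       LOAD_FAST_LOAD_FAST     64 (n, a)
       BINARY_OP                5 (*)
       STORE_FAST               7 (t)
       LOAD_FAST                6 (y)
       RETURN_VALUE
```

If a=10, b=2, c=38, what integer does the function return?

LOAD_FAST b → push 2. Stack: [2]
LOAD_CONST → push 4. Stack: [2, 4]
BINARY_OP >> → 2 >> 4 = 0. Stack: [0]
LOAD_FAST c → push 38. Stack: [0, 38]
BINARY_OP - → 0 - 38 = -38. Stack: [-38]
STORE_FAST w → w=-38. Stack: []
LOAD_FAST a → push 10. Stack: [10]
LOAD_CONST → push 4. Stack: [10, 4]
BINARY_OP - → 10 - 4 = 6. Stack: [6]
LOAD_CONST → push 4. Stack: [6, 4]
BINARY_OP + → 6 + 4 = 10. Stack: [10]
STORE_FAST n → n=10. Stack: []
LOAD_FAST_LOAD_FAST a,n → push 10,10. Stack: [10, 10]
COMPARE_OP bool(>) → 10 vs 10 = False. Stack: [False]
POP_JUMP_IF_FALSE → pop False; jump. Stack: []
LOAD_CONST → push 11. Stack: [11]
LOAD_FAST b → push 2. Stack: [11, 2]
BINARY_OP // → 11 // 2 = 5. Stack: [5]
STORE_FAST x → x=5. Stack: []
LOAD_FAST_LOAD_FAST a,w → push 10,-38. Stack: [10, -38]
BINARY_OP * → 10 * -38 = -380. Stack: [-380]
LOAD_CONST → push 3. Stack: [-380, 3]
BINARY_OP >> → -380 >> 3 = -48. Stack: [-48]
STORE_FAST y → y=-48. Stack: []
LOAD_FAST_LOAD_FAST n,a → push 10,10. Stack: [10, 10]
BINARY_OP * → 10 * 10 = 100. Stack: [100]
STORE_FAST t → t=100. Stack: []
LOAD_FAST y → push -48. Stack: [-48]
RETURN_VALUE → return -48.

-48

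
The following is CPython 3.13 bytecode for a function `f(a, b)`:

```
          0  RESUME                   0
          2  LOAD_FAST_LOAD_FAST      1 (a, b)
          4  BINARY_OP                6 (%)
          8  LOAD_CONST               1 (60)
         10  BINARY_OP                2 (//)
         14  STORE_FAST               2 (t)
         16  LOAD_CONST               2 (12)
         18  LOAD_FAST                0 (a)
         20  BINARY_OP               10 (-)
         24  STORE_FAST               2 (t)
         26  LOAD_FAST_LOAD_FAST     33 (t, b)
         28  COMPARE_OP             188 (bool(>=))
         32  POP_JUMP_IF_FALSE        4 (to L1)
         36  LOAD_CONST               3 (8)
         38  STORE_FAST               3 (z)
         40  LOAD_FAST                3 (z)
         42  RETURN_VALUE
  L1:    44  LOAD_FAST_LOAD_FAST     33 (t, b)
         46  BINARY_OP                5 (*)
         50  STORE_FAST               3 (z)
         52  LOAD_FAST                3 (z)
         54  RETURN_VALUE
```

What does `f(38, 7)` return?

LOAD_FAST_LOAD_FAST a,b → push 38,7. Stack: [38, 7]
BINARY_OP % → 38 % 7 = 3. Stack: [3]
LOAD_CONST → push 60. Stack: [3, 60]
BINARY_OP // → 3 // 60 = 0. Stack: [0]
STORE_FAST t → t=0. Stack: []
LOAD_CONST → push 12. Stack: [12]
LOAD_FAST a → push 38. Stack: [12, 38]
BINARY_OP - → 12 - 38 = -26. Stack: [-26]
STORE_FAST t → t=-26. Stack: []
LOAD_FAST_LOAD_FAST t,b → push -26,7. Stack: [-26, 7]
COMPARE_OP bool(>=) → -26 vs 7 = False. Stack: [False]
POP_JUMP_IF_FALSE → pop False; jump. Stack: []
LOAD_FAST_LOAD_FAST t,b → push -26,7. Stack: [-26, 7]
BINARY_OP * → -26 * 7 = -182. Stack: [-182]
STORE_FAST z → z=-182. Stack: []
LOAD_FAST z → push -182. Stack: [-182]
RETURN_VALUE → return -182.

-182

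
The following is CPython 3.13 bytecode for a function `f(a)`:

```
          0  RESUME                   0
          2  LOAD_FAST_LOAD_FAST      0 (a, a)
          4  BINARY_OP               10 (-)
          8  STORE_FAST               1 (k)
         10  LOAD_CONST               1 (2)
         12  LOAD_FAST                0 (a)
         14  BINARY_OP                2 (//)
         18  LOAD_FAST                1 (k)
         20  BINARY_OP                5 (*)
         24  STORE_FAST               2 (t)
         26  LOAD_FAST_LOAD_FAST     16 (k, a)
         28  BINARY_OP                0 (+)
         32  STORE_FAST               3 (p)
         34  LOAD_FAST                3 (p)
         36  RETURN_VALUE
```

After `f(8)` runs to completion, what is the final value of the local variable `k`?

LOAD_FAST_LOAD_FAST a,a → push 8,8. Stack: [8, 8]
BINARY_OP - → 8 - 8 = 0. Stack: [0]
STORE_FAST k → k=0. Stack: []
LOAD_CONST → push 2. Stack: [2]
LOAD_FAST a → push 8. Stack: [2, 8]
BINARY_OP // → 2 // 8 = 0. Stack: [0]
LOAD_FAST k → push 0. Stack: [0, 0]
BINARY_OP * → 0 * 0 = 0. Stack: [0]
STORE_FAST t → t=0. Stack: []
LOAD_FAST_LOAD_FAST k,a → push 0,8. Stack: [0, 8]
BINARY_OP + → 0 + 8 = 8. Stack: [8]
STORE_FAST p → p=8. Stack: []
LOAD_FAST p → push 8. Stack: [8]
RETURN_VALUE → return 8.

0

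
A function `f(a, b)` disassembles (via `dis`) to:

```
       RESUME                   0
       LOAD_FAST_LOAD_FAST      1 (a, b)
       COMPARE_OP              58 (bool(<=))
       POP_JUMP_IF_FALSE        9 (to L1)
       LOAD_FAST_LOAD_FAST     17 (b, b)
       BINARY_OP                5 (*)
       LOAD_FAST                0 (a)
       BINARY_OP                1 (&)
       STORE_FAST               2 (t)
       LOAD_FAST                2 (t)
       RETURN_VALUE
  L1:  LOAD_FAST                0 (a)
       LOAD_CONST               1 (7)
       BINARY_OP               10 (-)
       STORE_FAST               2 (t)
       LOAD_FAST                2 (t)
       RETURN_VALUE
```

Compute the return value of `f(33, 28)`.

LOAD_FAST_LOAD_FAST a,b → push 33,28. Stack: [33, 28]
COMPARE_OP bool(<=) → 33 vs 28 = False. Stack: [False]
POP_JUMP_IF_FALSE → pop False; jump. Stack: []
LOAD_FAST a → push 33. Stack: [33]
LOAD_CONST → push 7. Stack: [33, 7]
BINARY_OP - → 33 - 7 = 26. Stack: [26]
STORE_FAST t → t=26. Stack: []
LOAD_FAST t → push 26. Stack: [26]
RETURN_VALUE → return 26.

26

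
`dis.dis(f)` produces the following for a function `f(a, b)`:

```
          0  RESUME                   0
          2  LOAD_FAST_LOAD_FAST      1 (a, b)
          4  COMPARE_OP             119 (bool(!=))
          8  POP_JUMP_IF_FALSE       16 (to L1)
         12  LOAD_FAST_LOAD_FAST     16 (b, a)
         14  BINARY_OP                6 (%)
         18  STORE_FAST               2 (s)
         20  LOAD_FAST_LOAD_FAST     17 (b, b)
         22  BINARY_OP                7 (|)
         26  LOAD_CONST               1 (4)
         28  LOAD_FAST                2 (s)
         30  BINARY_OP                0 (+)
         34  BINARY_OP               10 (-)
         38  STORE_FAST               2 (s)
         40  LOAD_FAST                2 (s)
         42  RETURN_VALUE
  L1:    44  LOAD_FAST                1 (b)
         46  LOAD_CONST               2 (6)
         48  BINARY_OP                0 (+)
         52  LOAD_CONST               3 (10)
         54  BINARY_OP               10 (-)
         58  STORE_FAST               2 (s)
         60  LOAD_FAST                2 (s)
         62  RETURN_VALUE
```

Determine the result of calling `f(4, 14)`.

8

LOAD_FAST_LOAD_FAST a,b → push 4,14. Stack: [4, 14]
COMPARE_OP bool(!=) → 4 vs 14 = True. Stack: [True]
POP_JUMP_IF_FALSE → pop True; no jump. Stack: []
LOAD_FAST_LOAD_FAST b,a → push 14,4. Stack: [14, 4]
BINARY_OP % → 14 % 4 = 2. Stack: [2]
STORE_FAST s → s=2. Stack: []
LOAD_FAST_LOAD_FAST b,b → push 14,14. Stack: [14, 14]
BINARY_OP | → 14 | 14 = 14. Stack: [14]
LOAD_CONST → push 4. Stack: [14, 4]
LOAD_FAST s → push 2. Stack: [14, 4, 2]
BINARY_OP + → 4 + 2 = 6. Stack: [14, 6]
BINARY_OP - → 14 - 6 = 8. Stack: [8]
STORE_FAST s → s=8. Stack: []
LOAD_FAST s → push 8. Stack: [8]
RETURN_VALUE → return 8.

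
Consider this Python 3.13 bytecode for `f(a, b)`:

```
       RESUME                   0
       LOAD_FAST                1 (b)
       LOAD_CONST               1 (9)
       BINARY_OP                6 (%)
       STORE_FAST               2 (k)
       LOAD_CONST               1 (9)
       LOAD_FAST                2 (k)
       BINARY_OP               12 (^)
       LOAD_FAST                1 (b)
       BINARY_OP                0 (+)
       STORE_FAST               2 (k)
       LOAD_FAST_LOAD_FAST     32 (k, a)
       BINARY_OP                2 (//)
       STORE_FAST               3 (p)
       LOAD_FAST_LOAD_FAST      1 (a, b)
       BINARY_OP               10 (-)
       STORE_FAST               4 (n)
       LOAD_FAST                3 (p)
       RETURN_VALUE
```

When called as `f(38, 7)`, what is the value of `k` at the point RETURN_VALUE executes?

21

LOAD_FAST b → push 7. Stack: [7]
LOAD_CONST → push 9. Stack: [7, 9]
BINARY_OP % → 7 % 9 = 7. Stack: [7]
STORE_FAST k → k=7. Stack: []
LOAD_CONST → push 9. Stack: [9]
LOAD_FAST k → push 7. Stack: [9, 7]
BINARY_OP ^ → 9 ^ 7 = 14. Stack: [14]
LOAD_FAST b → push 7. Stack: [14, 7]
BINARY_OP + → 14 + 7 = 21. Stack: [21]
STORE_FAST k → k=21. Stack: []
LOAD_FAST_LOAD_FAST k,a → push 21,38. Stack: [21, 38]
BINARY_OP // → 21 // 38 = 0. Stack: [0]
STORE_FAST p → p=0. Stack: []
LOAD_FAST_LOAD_FAST a,b → push 38,7. Stack: [38, 7]
BINARY_OP - → 38 - 7 = 31. Stack: [31]
STORE_FAST n → n=31. Stack: []
LOAD_FAST p → push 0. Stack: [0]
RETURN_VALUE → return 0.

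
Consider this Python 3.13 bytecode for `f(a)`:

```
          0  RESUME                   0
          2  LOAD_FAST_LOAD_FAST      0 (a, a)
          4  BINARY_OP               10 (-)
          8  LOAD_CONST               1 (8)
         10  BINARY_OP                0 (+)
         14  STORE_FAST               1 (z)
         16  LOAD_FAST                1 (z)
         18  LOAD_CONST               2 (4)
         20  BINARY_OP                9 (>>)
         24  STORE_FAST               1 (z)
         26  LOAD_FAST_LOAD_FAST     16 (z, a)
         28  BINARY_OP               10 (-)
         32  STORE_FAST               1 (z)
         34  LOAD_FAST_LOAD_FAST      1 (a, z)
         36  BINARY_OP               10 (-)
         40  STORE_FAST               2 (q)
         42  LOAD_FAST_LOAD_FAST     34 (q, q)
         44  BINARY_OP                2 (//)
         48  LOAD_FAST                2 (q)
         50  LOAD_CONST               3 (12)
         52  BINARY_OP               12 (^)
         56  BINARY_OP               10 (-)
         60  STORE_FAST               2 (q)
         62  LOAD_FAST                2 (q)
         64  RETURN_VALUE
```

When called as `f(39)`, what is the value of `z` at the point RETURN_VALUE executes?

-39

LOAD_FAST_LOAD_FAST a,a → push 39,39. Stack: [39, 39]
BINARY_OP - → 39 - 39 = 0. Stack: [0]
LOAD_CONST → push 8. Stack: [0, 8]
BINARY_OP + → 0 + 8 = 8. Stack: [8]
STORE_FAST z → z=8. Stack: []
LOAD_FAST z → push 8. Stack: [8]
LOAD_CONST → push 4. Stack: [8, 4]
BINARY_OP >> → 8 >> 4 = 0. Stack: [0]
STORE_FAST z → z=0. Stack: []
LOAD_FAST_LOAD_FAST z,a → push 0,39. Stack: [0, 39]
BINARY_OP - → 0 - 39 = -39. Stack: [-39]
STORE_FAST z → z=-39. Stack: []
LOAD_FAST_LOAD_FAST a,z → push 39,-39. Stack: [39, -39]
BINARY_OP - → 39 - -39 = 78. Stack: [78]
STORE_FAST q → q=78. Stack: []
LOAD_FAST_LOAD_FAST q,q → push 78,78. Stack: [78, 78]
BINARY_OP // → 78 // 78 = 1. Stack: [1]
LOAD_FAST q → push 78. Stack: [1, 78]
LOAD_CONST → push 12. Stack: [1, 78, 12]
BINARY_OP ^ → 78 ^ 12 = 66. Stack: [1, 66]
BINARY_OP - → 1 - 66 = -65. Stack: [-65]
STORE_FAST q → q=-65. Stack: []
LOAD_FAST q → push -65. Stack: [-65]
RETURN_VALUE → return -65.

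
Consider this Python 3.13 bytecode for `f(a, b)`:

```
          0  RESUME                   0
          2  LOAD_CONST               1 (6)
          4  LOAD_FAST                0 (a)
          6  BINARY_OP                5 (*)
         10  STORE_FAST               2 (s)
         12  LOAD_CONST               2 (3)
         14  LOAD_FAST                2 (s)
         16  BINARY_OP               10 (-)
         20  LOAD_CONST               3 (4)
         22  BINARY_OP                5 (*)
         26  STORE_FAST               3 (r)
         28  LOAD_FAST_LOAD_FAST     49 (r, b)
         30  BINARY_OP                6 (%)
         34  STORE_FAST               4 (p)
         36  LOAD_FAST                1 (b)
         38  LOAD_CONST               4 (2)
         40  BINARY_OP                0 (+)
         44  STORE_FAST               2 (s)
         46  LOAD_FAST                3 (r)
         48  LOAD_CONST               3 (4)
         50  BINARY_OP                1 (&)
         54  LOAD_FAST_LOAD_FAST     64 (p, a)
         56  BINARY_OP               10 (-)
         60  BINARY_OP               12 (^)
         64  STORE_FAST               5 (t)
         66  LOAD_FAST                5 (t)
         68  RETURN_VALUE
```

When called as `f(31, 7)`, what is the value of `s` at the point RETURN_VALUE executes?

LOAD_CONST → push 6. Stack: [6]
LOAD_FAST a → push 31. Stack: [6, 31]
BINARY_OP * → 6 * 31 = 186. Stack: [186]
STORE_FAST s → s=186. Stack: []
LOAD_CONST → push 3. Stack: [3]
LOAD_FAST s → push 186. Stack: [3, 186]
BINARY_OP - → 3 - 186 = -183. Stack: [-183]
LOAD_CONST → push 4. Stack: [-183, 4]
BINARY_OP * → -183 * 4 = -732. Stack: [-732]
STORE_FAST r → r=-732. Stack: []
LOAD_FAST_LOAD_FAST r,b → push -732,7. Stack: [-732, 7]
BINARY_OP % → -732 % 7 = 3. Stack: [3]
STORE_FAST p → p=3. Stack: []
LOAD_FAST b → push 7. Stack: [7]
LOAD_CONST → push 2. Stack: [7, 2]
BINARY_OP + → 7 + 2 = 9. Stack: [9]
STORE_FAST s → s=9. Stack: []
LOAD_FAST r → push -732. Stack: [-732]
LOAD_CONST → push 4. Stack: [-732, 4]
BINARY_OP & → -732 & 4 = 4. Stack: [4]
LOAD_FAST_LOAD_FAST p,a → push 3,31. Stack: [4, 3, 31]
BINARY_OP - → 3 - 31 = -28. Stack: [4, -28]
BINARY_OP ^ → 4 ^ -28 = -32. Stack: [-32]
STORE_FAST t → t=-32. Stack: []
LOAD_FAST t → push -32. Stack: [-32]
RETURN_VALUE → return -32.

9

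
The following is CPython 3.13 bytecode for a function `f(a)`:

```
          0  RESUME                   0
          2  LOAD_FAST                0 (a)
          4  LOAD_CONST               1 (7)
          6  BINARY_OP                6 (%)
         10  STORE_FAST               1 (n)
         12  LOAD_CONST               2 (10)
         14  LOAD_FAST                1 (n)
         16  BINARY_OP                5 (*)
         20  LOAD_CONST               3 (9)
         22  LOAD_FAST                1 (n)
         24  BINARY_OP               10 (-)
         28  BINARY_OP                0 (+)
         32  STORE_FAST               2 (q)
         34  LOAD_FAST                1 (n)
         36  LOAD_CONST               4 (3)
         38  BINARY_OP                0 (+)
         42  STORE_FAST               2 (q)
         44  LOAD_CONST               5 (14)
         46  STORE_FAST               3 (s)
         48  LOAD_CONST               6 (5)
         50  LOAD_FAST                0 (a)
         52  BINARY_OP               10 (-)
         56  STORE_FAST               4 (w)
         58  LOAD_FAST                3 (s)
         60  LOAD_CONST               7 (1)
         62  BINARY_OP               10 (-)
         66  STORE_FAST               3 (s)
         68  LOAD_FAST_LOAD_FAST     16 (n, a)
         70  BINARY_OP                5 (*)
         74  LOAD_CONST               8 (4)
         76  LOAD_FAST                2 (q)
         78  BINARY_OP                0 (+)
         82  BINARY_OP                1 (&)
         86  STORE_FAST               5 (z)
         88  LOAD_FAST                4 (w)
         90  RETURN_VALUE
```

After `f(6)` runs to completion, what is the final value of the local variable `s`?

LOAD_FAST a → push 6. Stack: [6]
LOAD_CONST → push 7. Stack: [6, 7]
BINARY_OP % → 6 % 7 = 6. Stack: [6]
STORE_FAST n → n=6. Stack: []
LOAD_CONST → push 10. Stack: [10]
LOAD_FAST n → push 6. Stack: [10, 6]
BINARY_OP * → 10 * 6 = 60. Stack: [60]
LOAD_CONST → push 9. Stack: [60, 9]
LOAD_FAST n → push 6. Stack: [60, 9, 6]
BINARY_OP - → 9 - 6 = 3. Stack: [60, 3]
BINARY_OP + → 60 + 3 = 63. Stack: [63]
STORE_FAST q → q=63. Stack: []
LOAD_FAST n → push 6. Stack: [6]
LOAD_CONST → push 3. Stack: [6, 3]
BINARY_OP + → 6 + 3 = 9. Stack: [9]
STORE_FAST q → q=9. Stack: []
LOAD_CONST → push 14. Stack: [14]
STORE_FAST s → s=14. Stack: []
LOAD_CONST → push 5. Stack: [5]
LOAD_FAST a → push 6. Stack: [5, 6]
BINARY_OP - → 5 - 6 = -1. Stack: [-1]
STORE_FAST w → w=-1. Stack: []
LOAD_FAST s → push 14. Stack: [14]
LOAD_CONST → push 1. Stack: [14, 1]
BINARY_OP - → 14 - 1 = 13. Stack: [13]
STORE_FAST s → s=13. Stack: []
LOAD_FAST_LOAD_FAST n,a → push 6,6. Stack: [6, 6]
BINARY_OP * → 6 * 6 = 36. Stack: [36]
LOAD_CONST → push 4. Stack: [36, 4]
LOAD_FAST q → push 9. Stack: [36, 4, 9]
BINARY_OP + → 4 + 9 = 13. Stack: [36, 13]
BINARY_OP & → 36 & 13 = 4. Stack: [4]
STORE_FAST z → z=4. Stack: []
LOAD_FAST w → push -1. Stack: [-1]
RETURN_VALUE → return -1.

13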